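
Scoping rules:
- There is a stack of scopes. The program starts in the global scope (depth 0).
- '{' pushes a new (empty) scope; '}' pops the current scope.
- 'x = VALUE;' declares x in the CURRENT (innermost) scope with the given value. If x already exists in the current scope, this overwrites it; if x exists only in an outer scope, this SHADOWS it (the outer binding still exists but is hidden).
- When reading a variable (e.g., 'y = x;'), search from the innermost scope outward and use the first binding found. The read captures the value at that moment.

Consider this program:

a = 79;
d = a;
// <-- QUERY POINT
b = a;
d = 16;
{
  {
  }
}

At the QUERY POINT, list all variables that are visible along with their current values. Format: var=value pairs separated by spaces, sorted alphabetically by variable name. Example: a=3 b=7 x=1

Answer: a=79 d=79

Derivation:
Step 1: declare a=79 at depth 0
Step 2: declare d=(read a)=79 at depth 0
Visible at query point: a=79 d=79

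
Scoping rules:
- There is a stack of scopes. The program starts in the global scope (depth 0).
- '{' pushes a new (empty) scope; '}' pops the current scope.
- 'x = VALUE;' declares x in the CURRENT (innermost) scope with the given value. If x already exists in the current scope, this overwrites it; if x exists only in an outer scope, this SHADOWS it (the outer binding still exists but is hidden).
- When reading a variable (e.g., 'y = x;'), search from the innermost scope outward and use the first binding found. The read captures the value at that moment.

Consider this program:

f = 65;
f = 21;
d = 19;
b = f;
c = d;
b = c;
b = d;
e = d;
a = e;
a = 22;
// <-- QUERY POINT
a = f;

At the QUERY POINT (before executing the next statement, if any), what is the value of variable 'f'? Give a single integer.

Answer: 21

Derivation:
Step 1: declare f=65 at depth 0
Step 2: declare f=21 at depth 0
Step 3: declare d=19 at depth 0
Step 4: declare b=(read f)=21 at depth 0
Step 5: declare c=(read d)=19 at depth 0
Step 6: declare b=(read c)=19 at depth 0
Step 7: declare b=(read d)=19 at depth 0
Step 8: declare e=(read d)=19 at depth 0
Step 9: declare a=(read e)=19 at depth 0
Step 10: declare a=22 at depth 0
Visible at query point: a=22 b=19 c=19 d=19 e=19 f=21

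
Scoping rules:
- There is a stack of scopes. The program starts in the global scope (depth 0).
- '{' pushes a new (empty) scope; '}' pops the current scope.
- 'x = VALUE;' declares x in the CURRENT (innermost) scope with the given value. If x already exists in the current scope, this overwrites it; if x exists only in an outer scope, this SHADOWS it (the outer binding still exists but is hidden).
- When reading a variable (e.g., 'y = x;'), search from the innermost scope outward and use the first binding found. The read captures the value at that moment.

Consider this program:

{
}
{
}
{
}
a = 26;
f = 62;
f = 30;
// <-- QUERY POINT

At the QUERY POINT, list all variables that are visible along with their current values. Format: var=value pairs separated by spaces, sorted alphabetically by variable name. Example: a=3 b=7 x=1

Answer: a=26 f=30

Derivation:
Step 1: enter scope (depth=1)
Step 2: exit scope (depth=0)
Step 3: enter scope (depth=1)
Step 4: exit scope (depth=0)
Step 5: enter scope (depth=1)
Step 6: exit scope (depth=0)
Step 7: declare a=26 at depth 0
Step 8: declare f=62 at depth 0
Step 9: declare f=30 at depth 0
Visible at query point: a=26 f=30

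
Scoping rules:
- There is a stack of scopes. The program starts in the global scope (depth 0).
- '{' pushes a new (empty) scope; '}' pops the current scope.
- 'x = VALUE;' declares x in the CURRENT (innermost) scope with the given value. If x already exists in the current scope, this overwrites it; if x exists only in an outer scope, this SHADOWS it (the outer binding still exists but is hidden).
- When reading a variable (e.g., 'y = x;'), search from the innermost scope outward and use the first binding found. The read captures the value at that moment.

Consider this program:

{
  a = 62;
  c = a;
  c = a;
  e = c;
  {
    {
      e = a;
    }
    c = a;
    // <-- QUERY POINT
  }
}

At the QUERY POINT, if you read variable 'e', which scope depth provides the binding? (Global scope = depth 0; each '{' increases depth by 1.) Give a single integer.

Step 1: enter scope (depth=1)
Step 2: declare a=62 at depth 1
Step 3: declare c=(read a)=62 at depth 1
Step 4: declare c=(read a)=62 at depth 1
Step 5: declare e=(read c)=62 at depth 1
Step 6: enter scope (depth=2)
Step 7: enter scope (depth=3)
Step 8: declare e=(read a)=62 at depth 3
Step 9: exit scope (depth=2)
Step 10: declare c=(read a)=62 at depth 2
Visible at query point: a=62 c=62 e=62

Answer: 1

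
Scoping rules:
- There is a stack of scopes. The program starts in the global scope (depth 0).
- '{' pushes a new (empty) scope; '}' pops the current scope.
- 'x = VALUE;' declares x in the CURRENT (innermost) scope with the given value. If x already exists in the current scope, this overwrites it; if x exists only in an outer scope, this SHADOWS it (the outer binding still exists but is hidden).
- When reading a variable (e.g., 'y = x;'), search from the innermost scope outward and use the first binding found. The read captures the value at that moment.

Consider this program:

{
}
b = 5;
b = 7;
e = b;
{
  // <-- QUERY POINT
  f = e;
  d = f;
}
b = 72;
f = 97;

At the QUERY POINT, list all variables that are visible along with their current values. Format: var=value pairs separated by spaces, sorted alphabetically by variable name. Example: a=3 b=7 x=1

Step 1: enter scope (depth=1)
Step 2: exit scope (depth=0)
Step 3: declare b=5 at depth 0
Step 4: declare b=7 at depth 0
Step 5: declare e=(read b)=7 at depth 0
Step 6: enter scope (depth=1)
Visible at query point: b=7 e=7

Answer: b=7 e=7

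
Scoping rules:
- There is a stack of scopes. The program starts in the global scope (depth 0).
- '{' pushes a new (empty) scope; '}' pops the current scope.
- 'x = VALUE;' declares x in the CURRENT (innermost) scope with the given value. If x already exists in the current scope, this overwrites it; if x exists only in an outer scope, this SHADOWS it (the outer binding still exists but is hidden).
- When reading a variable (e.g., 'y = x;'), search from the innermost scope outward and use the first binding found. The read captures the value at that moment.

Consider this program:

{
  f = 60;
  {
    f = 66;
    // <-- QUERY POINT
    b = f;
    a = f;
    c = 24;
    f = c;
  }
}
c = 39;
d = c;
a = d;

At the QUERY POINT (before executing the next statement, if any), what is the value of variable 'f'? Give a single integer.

Answer: 66

Derivation:
Step 1: enter scope (depth=1)
Step 2: declare f=60 at depth 1
Step 3: enter scope (depth=2)
Step 4: declare f=66 at depth 2
Visible at query point: f=66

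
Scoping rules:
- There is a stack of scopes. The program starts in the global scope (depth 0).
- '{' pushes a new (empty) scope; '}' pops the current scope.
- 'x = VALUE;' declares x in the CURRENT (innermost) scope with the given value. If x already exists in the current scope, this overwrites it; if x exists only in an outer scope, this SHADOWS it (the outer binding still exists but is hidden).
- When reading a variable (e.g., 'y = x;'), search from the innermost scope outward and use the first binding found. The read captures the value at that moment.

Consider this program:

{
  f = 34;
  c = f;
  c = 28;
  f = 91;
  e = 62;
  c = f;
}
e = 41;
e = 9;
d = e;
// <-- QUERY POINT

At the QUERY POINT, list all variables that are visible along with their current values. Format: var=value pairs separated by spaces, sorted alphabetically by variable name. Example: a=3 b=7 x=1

Answer: d=9 e=9

Derivation:
Step 1: enter scope (depth=1)
Step 2: declare f=34 at depth 1
Step 3: declare c=(read f)=34 at depth 1
Step 4: declare c=28 at depth 1
Step 5: declare f=91 at depth 1
Step 6: declare e=62 at depth 1
Step 7: declare c=(read f)=91 at depth 1
Step 8: exit scope (depth=0)
Step 9: declare e=41 at depth 0
Step 10: declare e=9 at depth 0
Step 11: declare d=(read e)=9 at depth 0
Visible at query point: d=9 e=9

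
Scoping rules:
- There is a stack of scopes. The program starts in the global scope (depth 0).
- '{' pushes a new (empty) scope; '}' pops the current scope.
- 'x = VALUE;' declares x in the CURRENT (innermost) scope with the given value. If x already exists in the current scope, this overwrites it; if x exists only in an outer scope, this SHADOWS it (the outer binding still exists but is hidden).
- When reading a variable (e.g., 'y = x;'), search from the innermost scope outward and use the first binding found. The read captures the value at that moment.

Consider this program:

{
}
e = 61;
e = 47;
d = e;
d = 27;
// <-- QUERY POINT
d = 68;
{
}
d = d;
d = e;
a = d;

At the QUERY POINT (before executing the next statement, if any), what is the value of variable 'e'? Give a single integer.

Step 1: enter scope (depth=1)
Step 2: exit scope (depth=0)
Step 3: declare e=61 at depth 0
Step 4: declare e=47 at depth 0
Step 5: declare d=(read e)=47 at depth 0
Step 6: declare d=27 at depth 0
Visible at query point: d=27 e=47

Answer: 47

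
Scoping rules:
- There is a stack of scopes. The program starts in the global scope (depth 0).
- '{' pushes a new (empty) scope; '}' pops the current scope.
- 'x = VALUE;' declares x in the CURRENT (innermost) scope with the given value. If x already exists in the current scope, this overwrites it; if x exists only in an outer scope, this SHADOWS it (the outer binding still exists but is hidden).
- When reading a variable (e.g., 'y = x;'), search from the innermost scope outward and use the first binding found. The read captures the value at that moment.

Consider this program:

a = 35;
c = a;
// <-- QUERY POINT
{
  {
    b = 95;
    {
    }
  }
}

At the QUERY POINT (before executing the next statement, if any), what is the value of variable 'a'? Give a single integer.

Answer: 35

Derivation:
Step 1: declare a=35 at depth 0
Step 2: declare c=(read a)=35 at depth 0
Visible at query point: a=35 c=35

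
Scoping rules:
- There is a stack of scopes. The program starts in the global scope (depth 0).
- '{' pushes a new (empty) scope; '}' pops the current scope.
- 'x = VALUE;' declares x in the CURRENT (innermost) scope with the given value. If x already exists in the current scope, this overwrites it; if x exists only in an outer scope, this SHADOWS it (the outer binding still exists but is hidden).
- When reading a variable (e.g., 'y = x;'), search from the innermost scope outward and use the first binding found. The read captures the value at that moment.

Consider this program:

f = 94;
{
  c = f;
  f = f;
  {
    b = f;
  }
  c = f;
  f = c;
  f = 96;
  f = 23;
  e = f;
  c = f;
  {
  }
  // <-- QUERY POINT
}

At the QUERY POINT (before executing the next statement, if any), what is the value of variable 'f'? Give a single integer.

Answer: 23

Derivation:
Step 1: declare f=94 at depth 0
Step 2: enter scope (depth=1)
Step 3: declare c=(read f)=94 at depth 1
Step 4: declare f=(read f)=94 at depth 1
Step 5: enter scope (depth=2)
Step 6: declare b=(read f)=94 at depth 2
Step 7: exit scope (depth=1)
Step 8: declare c=(read f)=94 at depth 1
Step 9: declare f=(read c)=94 at depth 1
Step 10: declare f=96 at depth 1
Step 11: declare f=23 at depth 1
Step 12: declare e=(read f)=23 at depth 1
Step 13: declare c=(read f)=23 at depth 1
Step 14: enter scope (depth=2)
Step 15: exit scope (depth=1)
Visible at query point: c=23 e=23 f=23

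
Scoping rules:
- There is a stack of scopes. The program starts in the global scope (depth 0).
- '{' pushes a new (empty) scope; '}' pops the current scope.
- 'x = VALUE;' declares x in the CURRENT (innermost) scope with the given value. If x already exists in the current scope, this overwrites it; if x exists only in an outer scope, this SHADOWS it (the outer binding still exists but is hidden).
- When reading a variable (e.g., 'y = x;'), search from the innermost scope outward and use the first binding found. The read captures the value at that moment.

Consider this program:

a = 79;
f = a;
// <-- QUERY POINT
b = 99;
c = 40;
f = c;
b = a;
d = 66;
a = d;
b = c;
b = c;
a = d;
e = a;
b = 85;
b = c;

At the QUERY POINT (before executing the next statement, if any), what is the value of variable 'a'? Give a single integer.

Answer: 79

Derivation:
Step 1: declare a=79 at depth 0
Step 2: declare f=(read a)=79 at depth 0
Visible at query point: a=79 f=79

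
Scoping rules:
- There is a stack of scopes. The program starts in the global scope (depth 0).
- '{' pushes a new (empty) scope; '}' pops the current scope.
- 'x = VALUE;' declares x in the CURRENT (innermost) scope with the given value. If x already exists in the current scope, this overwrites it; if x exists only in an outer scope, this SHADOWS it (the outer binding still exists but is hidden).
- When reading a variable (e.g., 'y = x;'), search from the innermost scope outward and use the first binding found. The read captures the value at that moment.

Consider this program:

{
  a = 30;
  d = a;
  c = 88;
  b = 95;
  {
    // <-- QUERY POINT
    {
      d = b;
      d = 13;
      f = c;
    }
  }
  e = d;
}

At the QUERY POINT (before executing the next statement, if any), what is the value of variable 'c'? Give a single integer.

Step 1: enter scope (depth=1)
Step 2: declare a=30 at depth 1
Step 3: declare d=(read a)=30 at depth 1
Step 4: declare c=88 at depth 1
Step 5: declare b=95 at depth 1
Step 6: enter scope (depth=2)
Visible at query point: a=30 b=95 c=88 d=30

Answer: 88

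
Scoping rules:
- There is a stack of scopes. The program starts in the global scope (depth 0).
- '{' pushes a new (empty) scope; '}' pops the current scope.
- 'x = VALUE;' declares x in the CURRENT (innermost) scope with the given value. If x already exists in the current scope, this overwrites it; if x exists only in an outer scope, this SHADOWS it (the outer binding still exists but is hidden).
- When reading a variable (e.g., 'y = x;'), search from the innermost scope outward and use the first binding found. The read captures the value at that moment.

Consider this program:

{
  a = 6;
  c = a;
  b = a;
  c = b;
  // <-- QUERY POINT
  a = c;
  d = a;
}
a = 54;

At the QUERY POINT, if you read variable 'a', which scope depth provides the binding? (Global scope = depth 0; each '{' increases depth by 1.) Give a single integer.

Step 1: enter scope (depth=1)
Step 2: declare a=6 at depth 1
Step 3: declare c=(read a)=6 at depth 1
Step 4: declare b=(read a)=6 at depth 1
Step 5: declare c=(read b)=6 at depth 1
Visible at query point: a=6 b=6 c=6

Answer: 1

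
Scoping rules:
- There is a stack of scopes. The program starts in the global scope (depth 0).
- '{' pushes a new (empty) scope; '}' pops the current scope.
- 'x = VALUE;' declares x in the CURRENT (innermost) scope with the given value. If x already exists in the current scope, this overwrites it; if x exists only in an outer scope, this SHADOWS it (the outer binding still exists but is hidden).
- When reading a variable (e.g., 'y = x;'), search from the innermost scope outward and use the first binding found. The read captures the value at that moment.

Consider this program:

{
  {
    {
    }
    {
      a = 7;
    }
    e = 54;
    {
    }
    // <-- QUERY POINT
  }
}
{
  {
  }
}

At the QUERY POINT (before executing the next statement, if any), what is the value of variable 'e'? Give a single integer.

Answer: 54

Derivation:
Step 1: enter scope (depth=1)
Step 2: enter scope (depth=2)
Step 3: enter scope (depth=3)
Step 4: exit scope (depth=2)
Step 5: enter scope (depth=3)
Step 6: declare a=7 at depth 3
Step 7: exit scope (depth=2)
Step 8: declare e=54 at depth 2
Step 9: enter scope (depth=3)
Step 10: exit scope (depth=2)
Visible at query point: e=54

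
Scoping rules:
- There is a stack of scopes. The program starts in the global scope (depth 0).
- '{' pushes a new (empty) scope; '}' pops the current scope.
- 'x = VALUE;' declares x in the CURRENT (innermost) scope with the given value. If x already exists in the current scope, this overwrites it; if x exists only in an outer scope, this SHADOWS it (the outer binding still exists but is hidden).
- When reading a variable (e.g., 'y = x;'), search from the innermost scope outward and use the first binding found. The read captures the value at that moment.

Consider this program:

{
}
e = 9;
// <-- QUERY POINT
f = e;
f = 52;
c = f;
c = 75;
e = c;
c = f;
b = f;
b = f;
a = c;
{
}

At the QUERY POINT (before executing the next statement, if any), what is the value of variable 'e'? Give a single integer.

Step 1: enter scope (depth=1)
Step 2: exit scope (depth=0)
Step 3: declare e=9 at depth 0
Visible at query point: e=9

Answer: 9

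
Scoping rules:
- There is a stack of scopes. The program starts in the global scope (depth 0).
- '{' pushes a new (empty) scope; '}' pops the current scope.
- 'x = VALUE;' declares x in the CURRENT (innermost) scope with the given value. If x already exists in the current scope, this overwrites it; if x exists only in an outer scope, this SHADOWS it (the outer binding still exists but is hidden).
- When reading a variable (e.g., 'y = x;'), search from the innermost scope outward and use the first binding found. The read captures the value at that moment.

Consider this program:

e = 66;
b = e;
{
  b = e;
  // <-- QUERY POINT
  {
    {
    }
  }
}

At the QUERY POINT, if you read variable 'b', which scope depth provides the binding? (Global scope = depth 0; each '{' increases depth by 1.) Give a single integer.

Answer: 1

Derivation:
Step 1: declare e=66 at depth 0
Step 2: declare b=(read e)=66 at depth 0
Step 3: enter scope (depth=1)
Step 4: declare b=(read e)=66 at depth 1
Visible at query point: b=66 e=66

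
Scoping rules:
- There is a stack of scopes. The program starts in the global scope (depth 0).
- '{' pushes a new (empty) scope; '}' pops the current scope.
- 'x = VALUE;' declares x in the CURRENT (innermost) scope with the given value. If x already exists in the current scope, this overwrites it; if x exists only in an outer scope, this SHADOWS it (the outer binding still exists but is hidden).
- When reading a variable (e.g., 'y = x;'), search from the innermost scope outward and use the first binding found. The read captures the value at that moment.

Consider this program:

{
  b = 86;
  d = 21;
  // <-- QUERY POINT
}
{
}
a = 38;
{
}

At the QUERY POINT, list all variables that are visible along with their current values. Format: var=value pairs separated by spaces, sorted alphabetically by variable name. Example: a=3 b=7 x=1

Answer: b=86 d=21

Derivation:
Step 1: enter scope (depth=1)
Step 2: declare b=86 at depth 1
Step 3: declare d=21 at depth 1
Visible at query point: b=86 d=21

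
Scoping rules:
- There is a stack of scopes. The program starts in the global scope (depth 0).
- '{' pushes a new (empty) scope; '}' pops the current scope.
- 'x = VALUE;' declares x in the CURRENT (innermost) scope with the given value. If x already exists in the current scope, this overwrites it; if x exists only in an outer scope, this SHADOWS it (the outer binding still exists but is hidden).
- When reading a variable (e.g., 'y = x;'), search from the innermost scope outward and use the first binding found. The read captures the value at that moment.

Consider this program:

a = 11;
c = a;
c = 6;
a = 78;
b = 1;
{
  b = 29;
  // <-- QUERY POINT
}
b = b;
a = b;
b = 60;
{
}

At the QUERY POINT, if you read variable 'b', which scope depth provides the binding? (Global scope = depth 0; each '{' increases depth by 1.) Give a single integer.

Step 1: declare a=11 at depth 0
Step 2: declare c=(read a)=11 at depth 0
Step 3: declare c=6 at depth 0
Step 4: declare a=78 at depth 0
Step 5: declare b=1 at depth 0
Step 6: enter scope (depth=1)
Step 7: declare b=29 at depth 1
Visible at query point: a=78 b=29 c=6

Answer: 1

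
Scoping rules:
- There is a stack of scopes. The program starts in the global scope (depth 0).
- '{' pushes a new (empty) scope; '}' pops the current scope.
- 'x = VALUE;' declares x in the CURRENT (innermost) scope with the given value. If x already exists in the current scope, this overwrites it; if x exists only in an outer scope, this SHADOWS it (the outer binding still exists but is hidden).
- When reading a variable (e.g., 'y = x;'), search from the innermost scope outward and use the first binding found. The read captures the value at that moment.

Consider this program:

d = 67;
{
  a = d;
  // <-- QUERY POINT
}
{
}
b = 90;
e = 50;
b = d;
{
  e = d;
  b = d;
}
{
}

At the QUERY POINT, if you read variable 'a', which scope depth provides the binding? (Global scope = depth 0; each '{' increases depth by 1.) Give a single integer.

Answer: 1

Derivation:
Step 1: declare d=67 at depth 0
Step 2: enter scope (depth=1)
Step 3: declare a=(read d)=67 at depth 1
Visible at query point: a=67 d=67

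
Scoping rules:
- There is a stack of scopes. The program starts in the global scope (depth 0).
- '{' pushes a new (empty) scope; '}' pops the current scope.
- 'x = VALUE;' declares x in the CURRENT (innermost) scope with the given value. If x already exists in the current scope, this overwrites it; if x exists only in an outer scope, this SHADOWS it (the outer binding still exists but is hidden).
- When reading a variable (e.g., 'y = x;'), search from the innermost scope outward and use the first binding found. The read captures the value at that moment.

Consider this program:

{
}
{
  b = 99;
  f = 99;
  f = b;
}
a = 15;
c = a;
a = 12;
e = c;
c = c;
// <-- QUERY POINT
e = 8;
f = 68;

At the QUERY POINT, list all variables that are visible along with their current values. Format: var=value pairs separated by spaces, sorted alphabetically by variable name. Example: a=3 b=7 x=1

Step 1: enter scope (depth=1)
Step 2: exit scope (depth=0)
Step 3: enter scope (depth=1)
Step 4: declare b=99 at depth 1
Step 5: declare f=99 at depth 1
Step 6: declare f=(read b)=99 at depth 1
Step 7: exit scope (depth=0)
Step 8: declare a=15 at depth 0
Step 9: declare c=(read a)=15 at depth 0
Step 10: declare a=12 at depth 0
Step 11: declare e=(read c)=15 at depth 0
Step 12: declare c=(read c)=15 at depth 0
Visible at query point: a=12 c=15 e=15

Answer: a=12 c=15 e=15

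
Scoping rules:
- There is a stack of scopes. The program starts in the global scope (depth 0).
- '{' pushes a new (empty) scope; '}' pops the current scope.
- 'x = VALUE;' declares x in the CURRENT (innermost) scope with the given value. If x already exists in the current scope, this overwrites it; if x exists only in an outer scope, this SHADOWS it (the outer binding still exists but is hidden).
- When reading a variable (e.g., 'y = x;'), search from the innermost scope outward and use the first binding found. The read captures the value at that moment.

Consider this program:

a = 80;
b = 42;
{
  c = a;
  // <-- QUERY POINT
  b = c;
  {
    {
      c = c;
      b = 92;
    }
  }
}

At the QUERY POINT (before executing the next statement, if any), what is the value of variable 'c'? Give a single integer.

Answer: 80

Derivation:
Step 1: declare a=80 at depth 0
Step 2: declare b=42 at depth 0
Step 3: enter scope (depth=1)
Step 4: declare c=(read a)=80 at depth 1
Visible at query point: a=80 b=42 c=80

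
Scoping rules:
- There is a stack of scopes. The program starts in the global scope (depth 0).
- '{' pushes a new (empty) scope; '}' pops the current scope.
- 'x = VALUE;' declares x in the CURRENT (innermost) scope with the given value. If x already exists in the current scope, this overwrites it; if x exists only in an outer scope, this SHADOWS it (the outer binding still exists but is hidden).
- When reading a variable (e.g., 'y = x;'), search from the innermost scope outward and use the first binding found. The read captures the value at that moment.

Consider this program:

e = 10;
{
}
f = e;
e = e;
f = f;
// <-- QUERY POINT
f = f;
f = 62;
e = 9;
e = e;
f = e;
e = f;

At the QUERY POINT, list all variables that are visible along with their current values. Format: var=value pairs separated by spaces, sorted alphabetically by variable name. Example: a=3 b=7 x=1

Answer: e=10 f=10

Derivation:
Step 1: declare e=10 at depth 0
Step 2: enter scope (depth=1)
Step 3: exit scope (depth=0)
Step 4: declare f=(read e)=10 at depth 0
Step 5: declare e=(read e)=10 at depth 0
Step 6: declare f=(read f)=10 at depth 0
Visible at query point: e=10 f=10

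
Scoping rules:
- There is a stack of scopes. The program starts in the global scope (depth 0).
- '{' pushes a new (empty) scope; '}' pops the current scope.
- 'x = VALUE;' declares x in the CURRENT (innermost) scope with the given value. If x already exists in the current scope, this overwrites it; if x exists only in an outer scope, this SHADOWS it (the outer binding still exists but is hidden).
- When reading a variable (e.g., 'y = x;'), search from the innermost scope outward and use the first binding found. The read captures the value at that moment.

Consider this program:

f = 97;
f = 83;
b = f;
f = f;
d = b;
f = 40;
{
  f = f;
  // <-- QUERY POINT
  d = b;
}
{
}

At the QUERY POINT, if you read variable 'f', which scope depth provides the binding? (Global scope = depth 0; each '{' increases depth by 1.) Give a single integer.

Step 1: declare f=97 at depth 0
Step 2: declare f=83 at depth 0
Step 3: declare b=(read f)=83 at depth 0
Step 4: declare f=(read f)=83 at depth 0
Step 5: declare d=(read b)=83 at depth 0
Step 6: declare f=40 at depth 0
Step 7: enter scope (depth=1)
Step 8: declare f=(read f)=40 at depth 1
Visible at query point: b=83 d=83 f=40

Answer: 1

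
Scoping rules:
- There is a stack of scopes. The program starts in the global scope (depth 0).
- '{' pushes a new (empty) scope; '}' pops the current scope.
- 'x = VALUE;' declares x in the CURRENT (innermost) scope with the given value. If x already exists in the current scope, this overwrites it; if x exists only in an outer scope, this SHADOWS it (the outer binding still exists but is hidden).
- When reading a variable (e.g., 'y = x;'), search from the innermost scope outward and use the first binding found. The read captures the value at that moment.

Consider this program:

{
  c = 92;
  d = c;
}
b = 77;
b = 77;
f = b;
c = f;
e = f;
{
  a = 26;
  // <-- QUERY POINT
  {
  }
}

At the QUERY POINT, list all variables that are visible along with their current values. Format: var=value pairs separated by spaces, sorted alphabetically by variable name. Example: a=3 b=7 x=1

Answer: a=26 b=77 c=77 e=77 f=77

Derivation:
Step 1: enter scope (depth=1)
Step 2: declare c=92 at depth 1
Step 3: declare d=(read c)=92 at depth 1
Step 4: exit scope (depth=0)
Step 5: declare b=77 at depth 0
Step 6: declare b=77 at depth 0
Step 7: declare f=(read b)=77 at depth 0
Step 8: declare c=(read f)=77 at depth 0
Step 9: declare e=(read f)=77 at depth 0
Step 10: enter scope (depth=1)
Step 11: declare a=26 at depth 1
Visible at query point: a=26 b=77 c=77 e=77 f=77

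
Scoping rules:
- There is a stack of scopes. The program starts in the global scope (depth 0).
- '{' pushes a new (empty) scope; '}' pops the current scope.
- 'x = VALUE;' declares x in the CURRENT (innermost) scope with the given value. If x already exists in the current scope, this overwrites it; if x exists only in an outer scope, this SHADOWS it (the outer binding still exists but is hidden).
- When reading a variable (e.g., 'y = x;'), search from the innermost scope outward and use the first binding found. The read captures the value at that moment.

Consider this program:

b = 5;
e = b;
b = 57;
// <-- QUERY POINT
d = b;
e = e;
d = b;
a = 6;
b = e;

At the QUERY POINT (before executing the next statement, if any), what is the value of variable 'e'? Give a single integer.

Step 1: declare b=5 at depth 0
Step 2: declare e=(read b)=5 at depth 0
Step 3: declare b=57 at depth 0
Visible at query point: b=57 e=5

Answer: 5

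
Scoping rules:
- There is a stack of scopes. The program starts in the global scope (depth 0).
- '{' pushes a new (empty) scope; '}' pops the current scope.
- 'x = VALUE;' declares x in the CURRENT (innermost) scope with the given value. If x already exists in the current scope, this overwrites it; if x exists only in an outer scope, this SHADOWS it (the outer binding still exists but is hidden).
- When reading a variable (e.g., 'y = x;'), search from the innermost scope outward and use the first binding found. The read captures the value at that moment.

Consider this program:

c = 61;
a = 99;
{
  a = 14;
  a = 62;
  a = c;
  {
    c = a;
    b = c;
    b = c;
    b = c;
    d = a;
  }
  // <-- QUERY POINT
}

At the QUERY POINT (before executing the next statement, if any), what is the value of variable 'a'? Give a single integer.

Answer: 61

Derivation:
Step 1: declare c=61 at depth 0
Step 2: declare a=99 at depth 0
Step 3: enter scope (depth=1)
Step 4: declare a=14 at depth 1
Step 5: declare a=62 at depth 1
Step 6: declare a=(read c)=61 at depth 1
Step 7: enter scope (depth=2)
Step 8: declare c=(read a)=61 at depth 2
Step 9: declare b=(read c)=61 at depth 2
Step 10: declare b=(read c)=61 at depth 2
Step 11: declare b=(read c)=61 at depth 2
Step 12: declare d=(read a)=61 at depth 2
Step 13: exit scope (depth=1)
Visible at query point: a=61 c=61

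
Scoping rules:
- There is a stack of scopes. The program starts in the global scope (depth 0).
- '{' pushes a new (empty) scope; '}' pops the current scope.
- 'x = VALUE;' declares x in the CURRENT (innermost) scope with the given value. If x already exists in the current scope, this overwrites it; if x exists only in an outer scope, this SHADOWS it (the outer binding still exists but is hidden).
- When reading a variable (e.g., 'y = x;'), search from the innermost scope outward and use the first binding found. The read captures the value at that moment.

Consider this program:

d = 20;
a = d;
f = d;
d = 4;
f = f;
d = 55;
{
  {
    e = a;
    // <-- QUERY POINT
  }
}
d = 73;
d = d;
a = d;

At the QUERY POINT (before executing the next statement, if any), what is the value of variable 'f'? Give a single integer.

Step 1: declare d=20 at depth 0
Step 2: declare a=(read d)=20 at depth 0
Step 3: declare f=(read d)=20 at depth 0
Step 4: declare d=4 at depth 0
Step 5: declare f=(read f)=20 at depth 0
Step 6: declare d=55 at depth 0
Step 7: enter scope (depth=1)
Step 8: enter scope (depth=2)
Step 9: declare e=(read a)=20 at depth 2
Visible at query point: a=20 d=55 e=20 f=20

Answer: 20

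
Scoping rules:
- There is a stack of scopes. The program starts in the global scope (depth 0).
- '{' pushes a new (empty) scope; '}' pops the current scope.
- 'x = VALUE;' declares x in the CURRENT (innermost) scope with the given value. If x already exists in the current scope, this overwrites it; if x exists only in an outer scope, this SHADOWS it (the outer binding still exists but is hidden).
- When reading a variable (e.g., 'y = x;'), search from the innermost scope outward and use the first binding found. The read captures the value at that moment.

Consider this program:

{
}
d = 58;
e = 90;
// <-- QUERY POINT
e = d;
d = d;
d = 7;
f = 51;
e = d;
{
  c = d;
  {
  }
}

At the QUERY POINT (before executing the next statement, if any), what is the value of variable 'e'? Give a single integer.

Answer: 90

Derivation:
Step 1: enter scope (depth=1)
Step 2: exit scope (depth=0)
Step 3: declare d=58 at depth 0
Step 4: declare e=90 at depth 0
Visible at query point: d=58 e=90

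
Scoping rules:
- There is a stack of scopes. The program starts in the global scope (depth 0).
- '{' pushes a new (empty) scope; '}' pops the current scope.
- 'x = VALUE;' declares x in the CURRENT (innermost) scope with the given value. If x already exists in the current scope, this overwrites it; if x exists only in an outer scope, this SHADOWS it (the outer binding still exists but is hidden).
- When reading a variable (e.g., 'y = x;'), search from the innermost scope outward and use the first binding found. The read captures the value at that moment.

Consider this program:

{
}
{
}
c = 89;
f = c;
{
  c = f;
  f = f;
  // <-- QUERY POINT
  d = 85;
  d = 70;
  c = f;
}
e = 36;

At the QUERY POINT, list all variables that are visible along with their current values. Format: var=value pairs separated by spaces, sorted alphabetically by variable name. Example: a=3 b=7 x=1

Step 1: enter scope (depth=1)
Step 2: exit scope (depth=0)
Step 3: enter scope (depth=1)
Step 4: exit scope (depth=0)
Step 5: declare c=89 at depth 0
Step 6: declare f=(read c)=89 at depth 0
Step 7: enter scope (depth=1)
Step 8: declare c=(read f)=89 at depth 1
Step 9: declare f=(read f)=89 at depth 1
Visible at query point: c=89 f=89

Answer: c=89 f=89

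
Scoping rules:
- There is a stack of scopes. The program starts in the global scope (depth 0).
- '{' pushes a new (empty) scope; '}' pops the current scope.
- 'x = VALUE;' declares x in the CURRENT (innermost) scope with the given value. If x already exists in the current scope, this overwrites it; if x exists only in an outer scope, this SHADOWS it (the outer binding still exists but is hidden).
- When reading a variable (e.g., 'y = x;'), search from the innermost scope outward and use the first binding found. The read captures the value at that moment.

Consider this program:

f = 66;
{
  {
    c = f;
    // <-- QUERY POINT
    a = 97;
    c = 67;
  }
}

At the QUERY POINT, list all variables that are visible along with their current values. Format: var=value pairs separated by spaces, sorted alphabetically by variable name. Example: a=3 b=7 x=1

Answer: c=66 f=66

Derivation:
Step 1: declare f=66 at depth 0
Step 2: enter scope (depth=1)
Step 3: enter scope (depth=2)
Step 4: declare c=(read f)=66 at depth 2
Visible at query point: c=66 f=66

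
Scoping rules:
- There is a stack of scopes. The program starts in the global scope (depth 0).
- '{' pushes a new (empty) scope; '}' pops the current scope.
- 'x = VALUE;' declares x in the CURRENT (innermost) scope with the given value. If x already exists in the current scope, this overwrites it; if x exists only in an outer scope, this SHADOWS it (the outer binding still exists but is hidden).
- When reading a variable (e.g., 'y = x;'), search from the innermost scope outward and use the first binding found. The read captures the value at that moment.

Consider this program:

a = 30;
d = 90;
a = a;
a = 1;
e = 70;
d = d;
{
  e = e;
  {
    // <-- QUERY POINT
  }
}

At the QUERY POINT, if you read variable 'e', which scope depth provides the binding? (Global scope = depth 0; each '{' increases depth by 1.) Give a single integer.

Answer: 1

Derivation:
Step 1: declare a=30 at depth 0
Step 2: declare d=90 at depth 0
Step 3: declare a=(read a)=30 at depth 0
Step 4: declare a=1 at depth 0
Step 5: declare e=70 at depth 0
Step 6: declare d=(read d)=90 at depth 0
Step 7: enter scope (depth=1)
Step 8: declare e=(read e)=70 at depth 1
Step 9: enter scope (depth=2)
Visible at query point: a=1 d=90 e=70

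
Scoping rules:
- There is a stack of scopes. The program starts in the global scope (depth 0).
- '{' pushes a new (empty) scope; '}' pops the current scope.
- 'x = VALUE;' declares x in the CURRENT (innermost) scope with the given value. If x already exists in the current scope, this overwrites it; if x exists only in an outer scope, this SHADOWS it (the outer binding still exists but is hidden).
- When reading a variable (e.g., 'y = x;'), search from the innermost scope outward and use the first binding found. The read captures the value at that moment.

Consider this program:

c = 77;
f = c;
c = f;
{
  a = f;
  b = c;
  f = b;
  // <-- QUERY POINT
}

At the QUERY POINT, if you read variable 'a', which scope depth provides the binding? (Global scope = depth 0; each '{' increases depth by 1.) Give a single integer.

Answer: 1

Derivation:
Step 1: declare c=77 at depth 0
Step 2: declare f=(read c)=77 at depth 0
Step 3: declare c=(read f)=77 at depth 0
Step 4: enter scope (depth=1)
Step 5: declare a=(read f)=77 at depth 1
Step 6: declare b=(read c)=77 at depth 1
Step 7: declare f=(read b)=77 at depth 1
Visible at query point: a=77 b=77 c=77 f=77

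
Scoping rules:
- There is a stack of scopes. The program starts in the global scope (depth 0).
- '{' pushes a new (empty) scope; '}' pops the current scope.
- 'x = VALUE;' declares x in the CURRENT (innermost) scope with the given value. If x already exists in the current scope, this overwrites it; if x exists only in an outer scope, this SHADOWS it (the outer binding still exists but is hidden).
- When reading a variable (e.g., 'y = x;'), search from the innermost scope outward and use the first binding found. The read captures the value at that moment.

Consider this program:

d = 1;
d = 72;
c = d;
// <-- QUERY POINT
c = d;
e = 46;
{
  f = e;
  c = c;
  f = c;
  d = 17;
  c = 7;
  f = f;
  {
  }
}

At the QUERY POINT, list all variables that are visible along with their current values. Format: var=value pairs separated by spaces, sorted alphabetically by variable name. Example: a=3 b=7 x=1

Step 1: declare d=1 at depth 0
Step 2: declare d=72 at depth 0
Step 3: declare c=(read d)=72 at depth 0
Visible at query point: c=72 d=72

Answer: c=72 d=72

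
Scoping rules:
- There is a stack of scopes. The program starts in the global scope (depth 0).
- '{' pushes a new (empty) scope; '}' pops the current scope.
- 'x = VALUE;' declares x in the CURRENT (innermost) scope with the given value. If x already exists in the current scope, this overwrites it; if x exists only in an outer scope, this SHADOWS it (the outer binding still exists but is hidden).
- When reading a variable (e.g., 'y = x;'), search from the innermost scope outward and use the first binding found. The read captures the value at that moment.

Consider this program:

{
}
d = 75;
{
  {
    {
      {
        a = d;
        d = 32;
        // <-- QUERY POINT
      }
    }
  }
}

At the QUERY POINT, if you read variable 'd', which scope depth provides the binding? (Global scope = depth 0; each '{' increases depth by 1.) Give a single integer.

Answer: 4

Derivation:
Step 1: enter scope (depth=1)
Step 2: exit scope (depth=0)
Step 3: declare d=75 at depth 0
Step 4: enter scope (depth=1)
Step 5: enter scope (depth=2)
Step 6: enter scope (depth=3)
Step 7: enter scope (depth=4)
Step 8: declare a=(read d)=75 at depth 4
Step 9: declare d=32 at depth 4
Visible at query point: a=75 d=32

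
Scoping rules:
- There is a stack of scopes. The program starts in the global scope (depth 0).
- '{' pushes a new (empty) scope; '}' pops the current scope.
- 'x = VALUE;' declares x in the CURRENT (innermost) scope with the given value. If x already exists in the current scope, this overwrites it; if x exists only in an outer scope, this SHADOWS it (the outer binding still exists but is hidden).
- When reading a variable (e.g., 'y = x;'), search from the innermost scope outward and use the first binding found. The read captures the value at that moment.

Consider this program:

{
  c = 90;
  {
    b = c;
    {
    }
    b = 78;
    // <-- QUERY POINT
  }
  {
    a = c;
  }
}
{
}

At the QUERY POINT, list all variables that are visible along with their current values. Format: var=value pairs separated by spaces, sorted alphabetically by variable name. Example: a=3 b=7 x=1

Answer: b=78 c=90

Derivation:
Step 1: enter scope (depth=1)
Step 2: declare c=90 at depth 1
Step 3: enter scope (depth=2)
Step 4: declare b=(read c)=90 at depth 2
Step 5: enter scope (depth=3)
Step 6: exit scope (depth=2)
Step 7: declare b=78 at depth 2
Visible at query point: b=78 c=90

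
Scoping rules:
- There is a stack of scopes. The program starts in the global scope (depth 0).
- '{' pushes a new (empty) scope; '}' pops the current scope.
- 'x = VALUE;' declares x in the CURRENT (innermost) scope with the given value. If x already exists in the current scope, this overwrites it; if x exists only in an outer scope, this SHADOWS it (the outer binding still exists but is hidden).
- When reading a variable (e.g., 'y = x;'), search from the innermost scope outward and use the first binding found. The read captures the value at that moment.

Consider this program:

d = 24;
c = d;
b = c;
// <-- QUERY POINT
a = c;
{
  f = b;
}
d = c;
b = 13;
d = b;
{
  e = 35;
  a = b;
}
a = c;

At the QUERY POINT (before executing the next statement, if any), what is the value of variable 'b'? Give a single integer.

Step 1: declare d=24 at depth 0
Step 2: declare c=(read d)=24 at depth 0
Step 3: declare b=(read c)=24 at depth 0
Visible at query point: b=24 c=24 d=24

Answer: 24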